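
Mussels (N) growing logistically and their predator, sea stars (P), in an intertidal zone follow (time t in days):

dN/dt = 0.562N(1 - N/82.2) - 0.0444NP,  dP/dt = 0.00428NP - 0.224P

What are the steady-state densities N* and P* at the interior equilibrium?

N* ≈ 52.3, P* ≈ 4.6

From dP/dt = 0 with P > 0: 0.00428N* = 0.224, so N* = 52.3.
Substitute into dN/dt = 0: 0.562(1 - 52.3/82.2) = 0.0444P*.
The bracket is 0.363, giving P* = 0.204/0.0444 = 4.6.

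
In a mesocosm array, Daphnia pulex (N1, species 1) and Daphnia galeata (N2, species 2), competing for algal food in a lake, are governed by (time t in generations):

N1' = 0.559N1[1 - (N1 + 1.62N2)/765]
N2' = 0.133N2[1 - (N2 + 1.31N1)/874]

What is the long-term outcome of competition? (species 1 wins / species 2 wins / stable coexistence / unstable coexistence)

unstable coexistence (outcome depends on initial conditions)

Compare the nullcline intercepts: K1/α12 = 765/1.62 = 472 < K2 = 874; K2/α21 = 874/1.31 = 667 < K1 = 765.
Since both are reversed, neither can invade when rare; the interior point is a saddle.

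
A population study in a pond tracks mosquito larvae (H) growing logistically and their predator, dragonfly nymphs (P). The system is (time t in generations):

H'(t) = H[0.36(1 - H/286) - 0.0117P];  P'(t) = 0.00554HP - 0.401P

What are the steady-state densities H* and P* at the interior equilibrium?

From dP/dt = 0 with P > 0: 0.00554H* = 0.401, so H* = 72.4.
Substitute into dH/dt = 0: 0.36(1 - 72.4/286) = 0.0117P*.
The bracket is 0.747, giving P* = 0.269/0.0117 = 23.

H* ≈ 72.4, P* ≈ 23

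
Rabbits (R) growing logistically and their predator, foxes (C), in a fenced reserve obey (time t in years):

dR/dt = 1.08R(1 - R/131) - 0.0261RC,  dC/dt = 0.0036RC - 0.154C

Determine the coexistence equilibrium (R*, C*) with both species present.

R* ≈ 42.8, C* ≈ 27.9

From dC/dt = 0 with C > 0: 0.0036R* = 0.154, so R* = 42.8.
Substitute into dR/dt = 0: 1.08(1 - 42.8/131) = 0.0261C*.
The bracket is 0.673, giving C* = 0.727/0.0261 = 27.9.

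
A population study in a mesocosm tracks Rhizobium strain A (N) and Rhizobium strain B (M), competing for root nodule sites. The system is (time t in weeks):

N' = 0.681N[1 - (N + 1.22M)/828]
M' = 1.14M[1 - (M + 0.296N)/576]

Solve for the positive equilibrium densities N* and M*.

N* ≈ 196, M* ≈ 518

Setting both brackets to zero gives the nullclines N + 1.22M = 828 and 0.296N + M = 576.
Substituting M = 576 - 0.296N into the first: N(1 - 1.22·0.296) = 828 - 1.22·576.
So N* = 125/0.639 = 196, and then M* = 576 - 0.296·196 = 518.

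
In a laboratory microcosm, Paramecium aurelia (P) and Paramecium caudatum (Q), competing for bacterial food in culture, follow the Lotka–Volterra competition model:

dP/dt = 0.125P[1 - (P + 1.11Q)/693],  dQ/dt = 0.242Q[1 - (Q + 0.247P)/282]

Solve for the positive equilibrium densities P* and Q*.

Setting both brackets to zero gives the nullclines P + 1.11Q = 693 and 0.247P + Q = 282.
Substituting Q = 282 - 0.247P into the first: P(1 - 1.11·0.247) = 693 - 1.11·282.
So P* = 380/0.726 = 524, and then Q* = 282 - 0.247·524 = 153.

P* ≈ 524, Q* ≈ 153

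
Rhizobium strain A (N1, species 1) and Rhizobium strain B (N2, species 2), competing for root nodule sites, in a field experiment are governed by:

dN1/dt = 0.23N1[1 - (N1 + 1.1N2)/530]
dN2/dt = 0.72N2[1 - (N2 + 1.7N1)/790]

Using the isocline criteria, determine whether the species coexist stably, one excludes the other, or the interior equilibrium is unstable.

unstable coexistence (outcome depends on initial conditions)

Compare the nullcline intercepts: K1/α12 = 530/1.1 = 482 < K2 = 790; K2/α21 = 790/1.7 = 465 < K1 = 530.
Since both are reversed, neither can invade when rare; the interior point is a saddle.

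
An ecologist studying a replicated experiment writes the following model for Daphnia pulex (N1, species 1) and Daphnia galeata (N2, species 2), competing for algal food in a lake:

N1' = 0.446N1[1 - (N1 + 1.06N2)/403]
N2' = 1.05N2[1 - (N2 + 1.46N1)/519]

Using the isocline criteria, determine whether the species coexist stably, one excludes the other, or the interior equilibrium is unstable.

Compare the nullcline intercepts: K1/α12 = 403/1.06 = 380 < K2 = 519; K2/α21 = 519/1.46 = 355 < K1 = 403.
Since both are reversed, neither can invade when rare; the interior point is a saddle.

unstable coexistence (outcome depends on initial conditions)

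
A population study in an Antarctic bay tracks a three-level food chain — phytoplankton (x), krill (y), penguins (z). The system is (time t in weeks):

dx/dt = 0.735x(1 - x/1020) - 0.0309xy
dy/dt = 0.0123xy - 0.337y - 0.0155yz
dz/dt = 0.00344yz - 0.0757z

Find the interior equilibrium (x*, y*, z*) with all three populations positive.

From dz/dt = 0: 0.00344y* = 0.0757, so y* = 22.
From dx/dt = 0: 0.735(1 - x*/1020) = 0.0309·22, giving x* = 1020·(1 - 0.925) = 76.4.
From dy/dt = 0: 0.0123·76.4 - 0.337 = 0.0155z*, so z* = 0.602/0.0155 = 38.8.

x* ≈ 76.4, y* ≈ 22, z* ≈ 38.8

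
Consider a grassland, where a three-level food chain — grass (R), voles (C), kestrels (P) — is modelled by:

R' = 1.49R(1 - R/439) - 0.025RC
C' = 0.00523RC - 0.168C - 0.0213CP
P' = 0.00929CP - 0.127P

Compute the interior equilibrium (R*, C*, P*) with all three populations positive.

R* ≈ 338, C* ≈ 13.7, P* ≈ 75.2

From dP/dt = 0: 0.00929C* = 0.127, so C* = 13.7.
From dR/dt = 0: 1.49(1 - R*/439) = 0.025·13.7, giving R* = 439·(1 - 0.229) = 338.
From dC/dt = 0: 0.00523·338 - 0.168 = 0.0213P*, so P* = 1.6/0.0213 = 75.2.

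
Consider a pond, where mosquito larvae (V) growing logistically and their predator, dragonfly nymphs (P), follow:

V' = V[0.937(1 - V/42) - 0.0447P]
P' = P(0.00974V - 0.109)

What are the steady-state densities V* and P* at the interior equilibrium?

From dP/dt = 0 with P > 0: 0.00974V* = 0.109, so V* = 11.2.
Substitute into dV/dt = 0: 0.937(1 - 11.2/42) = 0.0447P*.
The bracket is 0.734, giving P* = 0.687/0.0447 = 15.4.

V* ≈ 11.2, P* ≈ 15.4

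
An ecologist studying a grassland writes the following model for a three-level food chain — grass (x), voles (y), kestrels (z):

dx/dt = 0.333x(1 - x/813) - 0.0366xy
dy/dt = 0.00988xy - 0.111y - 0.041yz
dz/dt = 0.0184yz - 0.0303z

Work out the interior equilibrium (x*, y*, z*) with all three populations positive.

From dz/dt = 0: 0.0184y* = 0.0303, so y* = 1.65.
From dx/dt = 0: 0.333(1 - x*/813) = 0.0366·1.65, giving x* = 813·(1 - 0.181) = 666.
From dy/dt = 0: 0.00988·666 - 0.111 = 0.041z*, so z* = 6.47/0.041 = 158.

x* ≈ 666, y* ≈ 1.65, z* ≈ 158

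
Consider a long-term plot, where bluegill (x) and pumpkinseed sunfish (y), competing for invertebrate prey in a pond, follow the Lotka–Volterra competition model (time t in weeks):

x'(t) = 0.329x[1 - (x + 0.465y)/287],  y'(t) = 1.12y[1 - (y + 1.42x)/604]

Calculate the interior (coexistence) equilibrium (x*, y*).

Setting both brackets to zero gives the nullclines x + 0.465y = 287 and 1.42x + y = 604.
Substituting y = 604 - 1.42x into the first: x(1 - 0.465·1.42) = 287 - 0.465·604.
So x* = 6.14/0.34 = 18.1, and then y* = 604 - 1.42·18.1 = 578.

x* ≈ 18.1, y* ≈ 578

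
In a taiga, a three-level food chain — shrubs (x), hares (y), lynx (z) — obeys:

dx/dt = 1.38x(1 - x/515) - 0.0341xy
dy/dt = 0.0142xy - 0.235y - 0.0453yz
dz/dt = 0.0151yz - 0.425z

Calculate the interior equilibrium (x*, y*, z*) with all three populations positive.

x* ≈ 157, y* ≈ 28.1, z* ≈ 44

From dz/dt = 0: 0.0151y* = 0.425, so y* = 28.1.
From dx/dt = 0: 1.38(1 - x*/515) = 0.0341·28.1, giving x* = 515·(1 - 0.695) = 157.
From dy/dt = 0: 0.0142·157 - 0.235 = 0.0453z*, so z* = 1.99/0.0453 = 44.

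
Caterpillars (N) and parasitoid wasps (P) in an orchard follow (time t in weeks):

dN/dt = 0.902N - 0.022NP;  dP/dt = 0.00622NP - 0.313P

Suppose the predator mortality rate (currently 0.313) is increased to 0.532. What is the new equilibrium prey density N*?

N* ≈ 85.5

At the interior fixed point, setting dP/dt = 0 with P > 0 fixes N* = (predator death rate)/(NP coefficient) — independent of the other coefficients.
With the change, N* = 0.532/0.00622 = 85.5; it rises from 50.3.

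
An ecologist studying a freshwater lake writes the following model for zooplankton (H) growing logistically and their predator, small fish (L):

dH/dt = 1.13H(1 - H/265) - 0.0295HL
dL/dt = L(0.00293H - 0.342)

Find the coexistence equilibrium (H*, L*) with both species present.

From dL/dt = 0 with L > 0: 0.00293H* = 0.342, so H* = 117.
Substitute into dH/dt = 0: 1.13(1 - 117/265) = 0.0295L*.
The bracket is 0.56, giving L* = 0.632/0.0295 = 21.4.

H* ≈ 117, L* ≈ 21.4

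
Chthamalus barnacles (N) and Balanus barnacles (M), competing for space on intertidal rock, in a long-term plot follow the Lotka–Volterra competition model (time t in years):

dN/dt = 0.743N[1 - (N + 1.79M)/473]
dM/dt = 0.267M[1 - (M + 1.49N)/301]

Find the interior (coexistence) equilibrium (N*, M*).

Setting both brackets to zero gives the nullclines N + 1.79M = 473 and 1.49N + M = 301.
Substituting M = 301 - 1.49N into the first: N(1 - 1.79·1.49) = 473 - 1.79·301.
So N* = -65.8/-1.67 = 39.5, and then M* = 301 - 1.49·39.5 = 242.

N* ≈ 39.5, M* ≈ 242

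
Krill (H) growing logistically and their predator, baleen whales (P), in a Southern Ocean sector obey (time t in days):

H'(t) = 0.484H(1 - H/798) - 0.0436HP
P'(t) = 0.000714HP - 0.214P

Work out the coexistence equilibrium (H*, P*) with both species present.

From dP/dt = 0 with P > 0: 0.000714H* = 0.214, so H* = 300.
Substitute into dH/dt = 0: 0.484(1 - 300/798) = 0.0436P*.
The bracket is 0.624, giving P* = 0.302/0.0436 = 6.93.

H* ≈ 300, P* ≈ 6.93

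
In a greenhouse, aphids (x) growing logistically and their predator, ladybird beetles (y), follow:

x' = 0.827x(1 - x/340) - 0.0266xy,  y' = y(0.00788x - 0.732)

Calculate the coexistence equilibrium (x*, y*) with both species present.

From dy/dt = 0 with y > 0: 0.00788x* = 0.732, so x* = 92.9.
Substitute into dx/dt = 0: 0.827(1 - 92.9/340) = 0.0266y*.
The bracket is 0.727, giving y* = 0.601/0.0266 = 22.6.

x* ≈ 92.9, y* ≈ 22.6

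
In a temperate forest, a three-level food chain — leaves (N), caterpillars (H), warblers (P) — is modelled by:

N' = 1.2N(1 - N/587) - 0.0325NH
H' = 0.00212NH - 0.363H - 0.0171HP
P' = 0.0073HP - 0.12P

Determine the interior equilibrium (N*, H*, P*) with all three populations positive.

From dP/dt = 0: 0.0073H* = 0.12, so H* = 16.4.
From dN/dt = 0: 1.2(1 - N*/587) = 0.0325·16.4, giving N* = 587·(1 - 0.445) = 326.
From dH/dt = 0: 0.00212·326 - 0.363 = 0.0171P*, so P* = 0.327/0.0171 = 19.1.

N* ≈ 326, H* ≈ 16.4, P* ≈ 19.1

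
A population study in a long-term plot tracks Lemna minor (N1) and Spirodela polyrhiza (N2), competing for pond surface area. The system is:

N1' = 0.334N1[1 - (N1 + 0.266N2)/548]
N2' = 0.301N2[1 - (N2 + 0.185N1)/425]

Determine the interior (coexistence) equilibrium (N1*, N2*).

N1* ≈ 457, N2* ≈ 340

Setting both brackets to zero gives the nullclines N1 + 0.266N2 = 548 and 0.185N1 + N2 = 425.
Substituting N2 = 425 - 0.185N1 into the first: N1(1 - 0.266·0.185) = 548 - 0.266·425.
So N1* = 435/0.951 = 457, and then N2* = 425 - 0.185·457 = 340.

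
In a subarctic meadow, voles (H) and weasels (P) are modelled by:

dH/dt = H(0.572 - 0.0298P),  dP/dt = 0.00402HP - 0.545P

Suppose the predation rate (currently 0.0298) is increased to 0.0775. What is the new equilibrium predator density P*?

P* ≈ 7.38

At the interior fixed point, setting dH/dt = 0 with H > 0 fixes P* = (prey growth rate)/(HP coefficient) — independent of the other coefficients.
With the change, P* = 0.572/0.0775 = 7.38; it falls from 19.2.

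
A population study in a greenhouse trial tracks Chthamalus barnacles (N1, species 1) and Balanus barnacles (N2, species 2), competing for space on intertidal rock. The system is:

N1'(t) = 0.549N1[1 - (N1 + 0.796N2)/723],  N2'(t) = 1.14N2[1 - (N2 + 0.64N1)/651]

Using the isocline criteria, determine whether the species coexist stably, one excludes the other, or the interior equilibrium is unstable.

stable coexistence

Compare the nullcline intercepts: K1/α12 = 723/0.796 = 908 > K2 = 651; K2/α21 = 651/0.64 = 1020 > K1 = 723.
Since both inequalities hold, each species can invade when rare, so the interior equilibrium is stable.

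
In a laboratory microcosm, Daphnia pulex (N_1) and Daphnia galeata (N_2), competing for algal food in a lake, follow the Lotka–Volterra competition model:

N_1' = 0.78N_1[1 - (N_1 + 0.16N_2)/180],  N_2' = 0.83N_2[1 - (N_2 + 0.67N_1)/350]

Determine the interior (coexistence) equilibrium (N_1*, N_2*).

N_1* ≈ 139, N_2* ≈ 257

Setting both brackets to zero gives the nullclines N_1 + 0.16N_2 = 180 and 0.67N_1 + N_2 = 350.
Substituting N_2 = 350 - 0.67N_1 into the first: N_1(1 - 0.16·0.67) = 180 - 0.16·350.
So N_1* = 124/0.893 = 139, and then N_2* = 350 - 0.67·139 = 257.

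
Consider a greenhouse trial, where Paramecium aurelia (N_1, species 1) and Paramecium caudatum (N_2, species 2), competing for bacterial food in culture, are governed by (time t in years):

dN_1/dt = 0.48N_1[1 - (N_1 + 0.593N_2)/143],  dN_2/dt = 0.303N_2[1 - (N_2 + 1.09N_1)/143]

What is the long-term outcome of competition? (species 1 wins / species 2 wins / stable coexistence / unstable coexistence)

Compare the nullcline intercepts: K1/α12 = 143/0.593 = 241 > K2 = 143; K2/α21 = 143/1.09 = 131 < K1 = 143.
Since the inequalities point opposite ways, species 1 can invade but species 2 cannot.

species 1 excludes species 2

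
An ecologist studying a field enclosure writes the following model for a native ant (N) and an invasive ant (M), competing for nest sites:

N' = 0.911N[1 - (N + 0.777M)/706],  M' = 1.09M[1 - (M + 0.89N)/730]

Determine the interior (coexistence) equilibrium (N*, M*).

Setting both brackets to zero gives the nullclines N + 0.777M = 706 and 0.89N + M = 730.
Substituting M = 730 - 0.89N into the first: N(1 - 0.777·0.89) = 706 - 0.777·730.
So N* = 139/0.308 = 450, and then M* = 730 - 0.89·450 = 330.

N* ≈ 450, M* ≈ 330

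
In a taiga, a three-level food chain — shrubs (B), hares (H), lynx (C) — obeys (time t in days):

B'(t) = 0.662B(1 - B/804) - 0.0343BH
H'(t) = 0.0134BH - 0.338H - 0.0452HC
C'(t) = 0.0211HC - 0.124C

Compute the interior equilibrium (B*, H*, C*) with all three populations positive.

From dC/dt = 0: 0.0211H* = 0.124, so H* = 5.88.
From dB/dt = 0: 0.662(1 - B*/804) = 0.0343·5.88, giving B* = 804·(1 - 0.304) = 559.
From dH/dt = 0: 0.0134·559 - 0.338 = 0.0452C*, so C* = 7.16/0.0452 = 158.

B* ≈ 559, H* ≈ 5.88, C* ≈ 158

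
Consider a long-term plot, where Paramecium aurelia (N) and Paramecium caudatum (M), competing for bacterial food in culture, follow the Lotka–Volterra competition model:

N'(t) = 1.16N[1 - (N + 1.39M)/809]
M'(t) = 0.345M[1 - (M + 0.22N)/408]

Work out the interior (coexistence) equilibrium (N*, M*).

N* ≈ 348, M* ≈ 331

Setting both brackets to zero gives the nullclines N + 1.39M = 809 and 0.22N + M = 408.
Substituting M = 408 - 0.22N into the first: N(1 - 1.39·0.22) = 809 - 1.39·408.
So N* = 242/0.694 = 348, and then M* = 408 - 0.22·348 = 331.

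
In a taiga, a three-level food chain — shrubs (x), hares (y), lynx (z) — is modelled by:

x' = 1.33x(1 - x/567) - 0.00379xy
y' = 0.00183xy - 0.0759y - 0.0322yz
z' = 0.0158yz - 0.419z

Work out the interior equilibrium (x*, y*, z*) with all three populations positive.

From dz/dt = 0: 0.0158y* = 0.419, so y* = 26.5.
From dx/dt = 0: 1.33(1 - x*/567) = 0.00379·26.5, giving x* = 567·(1 - 0.0756) = 524.
From dy/dt = 0: 0.00183·524 - 0.0759 = 0.0322z*, so z* = 0.883/0.0322 = 27.4.

x* ≈ 524, y* ≈ 26.5, z* ≈ 27.4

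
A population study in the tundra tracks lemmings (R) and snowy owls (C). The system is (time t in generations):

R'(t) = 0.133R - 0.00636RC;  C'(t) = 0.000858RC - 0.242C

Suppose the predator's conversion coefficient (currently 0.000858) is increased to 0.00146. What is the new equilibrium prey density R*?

At the interior fixed point, setting dC/dt = 0 with C > 0 fixes R* = (predator death rate)/(RC coefficient) — independent of the other coefficients.
With the change, R* = 0.242/0.00146 = 166; it falls from 282.

R* ≈ 166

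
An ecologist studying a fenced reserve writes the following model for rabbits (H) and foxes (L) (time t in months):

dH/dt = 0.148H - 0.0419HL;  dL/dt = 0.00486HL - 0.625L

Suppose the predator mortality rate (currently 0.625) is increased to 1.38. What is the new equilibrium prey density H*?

H* ≈ 284

At the interior fixed point, setting dL/dt = 0 with L > 0 fixes H* = (predator death rate)/(HL coefficient) — independent of the other coefficients.
With the change, H* = 1.38/0.00486 = 284; it rises from 129.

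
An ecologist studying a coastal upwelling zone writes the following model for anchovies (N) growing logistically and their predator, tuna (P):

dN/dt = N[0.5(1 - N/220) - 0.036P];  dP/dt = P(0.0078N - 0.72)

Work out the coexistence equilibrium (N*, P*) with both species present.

N* ≈ 92.3, P* ≈ 8.06

From dP/dt = 0 with P > 0: 0.0078N* = 0.72, so N* = 92.3.
Substitute into dN/dt = 0: 0.5(1 - 92.3/220) = 0.036P*.
The bracket is 0.58, giving P* = 0.29/0.036 = 8.06.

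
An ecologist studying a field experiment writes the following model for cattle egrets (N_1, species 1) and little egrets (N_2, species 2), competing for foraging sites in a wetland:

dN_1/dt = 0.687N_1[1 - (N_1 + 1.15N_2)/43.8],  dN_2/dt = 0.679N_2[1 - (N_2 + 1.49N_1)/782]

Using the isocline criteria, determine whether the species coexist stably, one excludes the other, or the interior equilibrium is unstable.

species 2 excludes species 1

Compare the nullcline intercepts: K1/α12 = 43.8/1.15 = 38.1 < K2 = 782; K2/α21 = 782/1.49 = 525 > K1 = 43.8.
Since the inequalities point opposite ways, species 2 can invade but species 1 cannot.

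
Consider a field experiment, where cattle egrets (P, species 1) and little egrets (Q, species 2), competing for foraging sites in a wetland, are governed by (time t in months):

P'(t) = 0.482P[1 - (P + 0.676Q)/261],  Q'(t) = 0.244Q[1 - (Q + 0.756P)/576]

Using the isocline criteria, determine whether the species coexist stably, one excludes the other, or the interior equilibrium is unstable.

Compare the nullcline intercepts: K1/α12 = 261/0.676 = 386 < K2 = 576; K2/α21 = 576/0.756 = 762 > K1 = 261.
Since the inequalities point opposite ways, species 2 can invade but species 1 cannot.

species 2 excludes species 1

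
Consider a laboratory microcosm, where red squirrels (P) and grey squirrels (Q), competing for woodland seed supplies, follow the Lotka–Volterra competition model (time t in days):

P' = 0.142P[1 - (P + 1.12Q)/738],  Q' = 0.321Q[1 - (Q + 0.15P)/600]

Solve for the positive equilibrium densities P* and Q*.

Setting both brackets to zero gives the nullclines P + 1.12Q = 738 and 0.15P + Q = 600.
Substituting Q = 600 - 0.15P into the first: P(1 - 1.12·0.15) = 738 - 1.12·600.
So P* = 66/0.832 = 79.3, and then Q* = 600 - 0.15·79.3 = 588.

P* ≈ 79.3, Q* ≈ 588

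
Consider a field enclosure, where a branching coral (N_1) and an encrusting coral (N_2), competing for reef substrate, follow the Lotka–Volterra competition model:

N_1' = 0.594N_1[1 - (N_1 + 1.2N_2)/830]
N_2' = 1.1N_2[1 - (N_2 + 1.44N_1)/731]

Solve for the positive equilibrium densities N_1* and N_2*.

N_1* ≈ 64.8, N_2* ≈ 638

Setting both brackets to zero gives the nullclines N_1 + 1.2N_2 = 830 and 1.44N_1 + N_2 = 731.
Substituting N_2 = 731 - 1.44N_1 into the first: N_1(1 - 1.2·1.44) = 830 - 1.2·731.
So N_1* = -47.2/-0.728 = 64.8, and then N_2* = 731 - 1.44·64.8 = 638.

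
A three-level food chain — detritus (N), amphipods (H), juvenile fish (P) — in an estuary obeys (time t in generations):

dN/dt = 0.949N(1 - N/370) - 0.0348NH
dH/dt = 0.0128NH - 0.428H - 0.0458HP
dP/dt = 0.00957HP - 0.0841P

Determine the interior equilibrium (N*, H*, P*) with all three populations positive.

N* ≈ 251, H* ≈ 8.79, P* ≈ 60.7

From dP/dt = 0: 0.00957H* = 0.0841, so H* = 8.79.
From dN/dt = 0: 0.949(1 - N*/370) = 0.0348·8.79, giving N* = 370·(1 - 0.322) = 251.
From dH/dt = 0: 0.0128·251 - 0.428 = 0.0458P*, so P* = 2.78/0.0458 = 60.7.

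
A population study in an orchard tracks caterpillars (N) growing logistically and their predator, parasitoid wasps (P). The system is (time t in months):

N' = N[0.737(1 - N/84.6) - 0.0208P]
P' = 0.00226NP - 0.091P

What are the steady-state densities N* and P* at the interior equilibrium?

N* ≈ 40.3, P* ≈ 18.6

From dP/dt = 0 with P > 0: 0.00226N* = 0.091, so N* = 40.3.
Substitute into dN/dt = 0: 0.737(1 - 40.3/84.6) = 0.0208P*.
The bracket is 0.524, giving P* = 0.386/0.0208 = 18.6.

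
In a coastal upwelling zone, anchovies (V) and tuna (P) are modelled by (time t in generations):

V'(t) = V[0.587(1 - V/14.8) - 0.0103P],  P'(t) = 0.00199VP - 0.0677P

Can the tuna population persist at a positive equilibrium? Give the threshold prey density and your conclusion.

The predator equation gives dP/dt > 0 only when V > 0.0677/0.00199 = 34.
Without the predator, V → K = 14.8. Since 14.8 < 34, the predator cannot invade.

Threshold V = 34; K < 34, so no, the predator goes extinct.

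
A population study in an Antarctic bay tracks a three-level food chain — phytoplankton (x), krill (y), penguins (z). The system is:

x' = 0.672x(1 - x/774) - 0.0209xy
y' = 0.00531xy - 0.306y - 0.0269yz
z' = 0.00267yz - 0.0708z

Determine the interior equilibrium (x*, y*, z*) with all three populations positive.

x* ≈ 136, y* ≈ 26.5, z* ≈ 15.4

From dz/dt = 0: 0.00267y* = 0.0708, so y* = 26.5.
From dx/dt = 0: 0.672(1 - x*/774) = 0.0209·26.5, giving x* = 774·(1 - 0.825) = 136.
From dy/dt = 0: 0.00531·136 - 0.306 = 0.0269z*, so z* = 0.414/0.0269 = 15.4.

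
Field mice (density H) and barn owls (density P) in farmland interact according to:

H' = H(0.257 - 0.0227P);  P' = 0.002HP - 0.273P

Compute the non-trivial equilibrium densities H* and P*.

Set dP/dt = 0 with P > 0: 0.002H - 0.273 = 0, so H* = 0.273/0.002 = 136.
Set dH/dt = 0 with H > 0: 0.257 - 0.0227P = 0, so P* = 0.257/0.0227 = 11.3.

H* ≈ 136, P* ≈ 11.3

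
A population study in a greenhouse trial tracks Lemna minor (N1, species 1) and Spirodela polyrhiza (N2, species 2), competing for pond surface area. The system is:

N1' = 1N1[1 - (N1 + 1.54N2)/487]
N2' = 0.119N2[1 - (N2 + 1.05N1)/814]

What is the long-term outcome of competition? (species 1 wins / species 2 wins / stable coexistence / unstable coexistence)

Compare the nullcline intercepts: K1/α12 = 487/1.54 = 316 < K2 = 814; K2/α21 = 814/1.05 = 775 > K1 = 487.
Since the inequalities point opposite ways, species 2 can invade but species 1 cannot.

species 2 excludes species 1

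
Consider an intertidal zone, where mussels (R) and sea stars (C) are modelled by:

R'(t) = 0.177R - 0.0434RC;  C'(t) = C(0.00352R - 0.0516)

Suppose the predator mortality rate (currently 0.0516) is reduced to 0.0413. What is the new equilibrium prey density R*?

At the interior fixed point, setting dC/dt = 0 with C > 0 fixes R* = (predator death rate)/(RC coefficient) — independent of the other coefficients.
With the change, R* = 0.0413/0.00352 = 11.7; it falls from 14.7.

R* ≈ 11.7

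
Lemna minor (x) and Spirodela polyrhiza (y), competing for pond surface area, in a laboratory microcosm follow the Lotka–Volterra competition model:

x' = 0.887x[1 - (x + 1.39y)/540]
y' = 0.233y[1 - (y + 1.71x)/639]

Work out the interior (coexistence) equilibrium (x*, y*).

Setting both brackets to zero gives the nullclines x + 1.39y = 540 and 1.71x + y = 639.
Substituting y = 639 - 1.71x into the first: x(1 - 1.39·1.71) = 540 - 1.39·639.
So x* = -348/-1.38 = 253, and then y* = 639 - 1.71·253 = 207.

x* ≈ 253, y* ≈ 207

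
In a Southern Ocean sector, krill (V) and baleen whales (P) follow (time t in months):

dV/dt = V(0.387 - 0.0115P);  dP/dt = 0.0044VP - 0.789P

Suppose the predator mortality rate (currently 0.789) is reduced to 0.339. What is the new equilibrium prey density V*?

V* ≈ 77

At the interior fixed point, setting dP/dt = 0 with P > 0 fixes V* = (predator death rate)/(VP coefficient) — independent of the other coefficients.
With the change, V* = 0.339/0.0044 = 77; it falls from 179.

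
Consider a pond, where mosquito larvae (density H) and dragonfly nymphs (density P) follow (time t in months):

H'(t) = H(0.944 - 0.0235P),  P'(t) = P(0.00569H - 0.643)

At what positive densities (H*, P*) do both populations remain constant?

Set dP/dt = 0 with P > 0: 0.00569H - 0.643 = 0, so H* = 0.643/0.00569 = 113.
Set dH/dt = 0 with H > 0: 0.944 - 0.0235P = 0, so P* = 0.944/0.0235 = 40.2.

H* ≈ 113, P* ≈ 40.2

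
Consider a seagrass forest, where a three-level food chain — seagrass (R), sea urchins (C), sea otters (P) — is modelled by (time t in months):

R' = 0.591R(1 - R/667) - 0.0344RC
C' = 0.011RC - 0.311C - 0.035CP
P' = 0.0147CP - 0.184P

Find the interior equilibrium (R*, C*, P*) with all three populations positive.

R* ≈ 181, C* ≈ 12.5, P* ≈ 48

From dP/dt = 0: 0.0147C* = 0.184, so C* = 12.5.
From dR/dt = 0: 0.591(1 - R*/667) = 0.0344·12.5, giving R* = 667·(1 - 0.729) = 181.
From dC/dt = 0: 0.011·181 - 0.311 = 0.035P*, so P* = 1.68/0.035 = 48.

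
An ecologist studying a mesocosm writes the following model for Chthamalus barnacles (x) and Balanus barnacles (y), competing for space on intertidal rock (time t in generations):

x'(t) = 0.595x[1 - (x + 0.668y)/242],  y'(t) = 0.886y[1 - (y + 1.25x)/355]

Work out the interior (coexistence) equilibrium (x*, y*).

Setting both brackets to zero gives the nullclines x + 0.668y = 242 and 1.25x + y = 355.
Substituting y = 355 - 1.25x into the first: x(1 - 0.668·1.25) = 242 - 0.668·355.
So x* = 4.86/0.165 = 29.5, and then y* = 355 - 1.25·29.5 = 318.

x* ≈ 29.5, y* ≈ 318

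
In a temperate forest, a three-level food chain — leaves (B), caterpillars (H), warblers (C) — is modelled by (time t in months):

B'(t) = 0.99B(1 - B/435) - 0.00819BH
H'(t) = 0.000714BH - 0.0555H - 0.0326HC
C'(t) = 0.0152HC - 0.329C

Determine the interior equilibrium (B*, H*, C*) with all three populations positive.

From dC/dt = 0: 0.0152H* = 0.329, so H* = 21.6.
From dB/dt = 0: 0.99(1 - B*/435) = 0.00819·21.6, giving B* = 435·(1 - 0.179) = 357.
From dH/dt = 0: 0.000714·357 - 0.0555 = 0.0326C*, so C* = 0.199/0.0326 = 6.12.

B* ≈ 357, H* ≈ 21.6, C* ≈ 6.12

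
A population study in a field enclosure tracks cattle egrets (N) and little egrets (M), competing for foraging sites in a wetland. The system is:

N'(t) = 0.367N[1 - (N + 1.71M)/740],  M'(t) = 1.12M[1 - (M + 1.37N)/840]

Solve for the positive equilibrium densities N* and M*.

Setting both brackets to zero gives the nullclines N + 1.71M = 740 and 1.37N + M = 840.
Substituting M = 840 - 1.37N into the first: N(1 - 1.71·1.37) = 740 - 1.71·840.
So N* = -696/-1.34 = 519, and then M* = 840 - 1.37·519 = 129.

N* ≈ 519, M* ≈ 129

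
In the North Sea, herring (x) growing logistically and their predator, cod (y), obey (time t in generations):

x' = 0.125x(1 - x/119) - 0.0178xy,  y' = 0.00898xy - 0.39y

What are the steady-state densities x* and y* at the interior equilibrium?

x* ≈ 43.4, y* ≈ 4.46

From dy/dt = 0 with y > 0: 0.00898x* = 0.39, so x* = 43.4.
Substitute into dx/dt = 0: 0.125(1 - 43.4/119) = 0.0178y*.
The bracket is 0.635, giving y* = 0.0794/0.0178 = 4.46.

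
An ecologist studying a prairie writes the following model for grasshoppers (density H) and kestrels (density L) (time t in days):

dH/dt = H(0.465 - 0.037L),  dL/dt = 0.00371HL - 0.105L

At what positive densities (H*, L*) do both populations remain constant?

H* ≈ 28.3, L* ≈ 12.6

Set dL/dt = 0 with L > 0: 0.00371H - 0.105 = 0, so H* = 0.105/0.00371 = 28.3.
Set dH/dt = 0 with H > 0: 0.465 - 0.037L = 0, so L* = 0.465/0.037 = 12.6.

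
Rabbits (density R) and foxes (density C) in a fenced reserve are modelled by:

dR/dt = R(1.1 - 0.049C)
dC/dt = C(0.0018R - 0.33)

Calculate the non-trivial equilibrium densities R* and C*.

Set dC/dt = 0 with C > 0: 0.0018R - 0.33 = 0, so R* = 0.33/0.0018 = 183.
Set dR/dt = 0 with R > 0: 1.1 - 0.049C = 0, so C* = 1.1/0.049 = 22.4.

R* ≈ 183, C* ≈ 22.4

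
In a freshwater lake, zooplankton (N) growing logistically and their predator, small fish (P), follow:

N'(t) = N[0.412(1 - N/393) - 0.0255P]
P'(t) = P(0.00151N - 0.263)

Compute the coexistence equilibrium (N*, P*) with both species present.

From dP/dt = 0 with P > 0: 0.00151N* = 0.263, so N* = 174.
Substitute into dN/dt = 0: 0.412(1 - 174/393) = 0.0255P*.
The bracket is 0.557, giving P* = 0.229/0.0255 = 9.

N* ≈ 174, P* ≈ 9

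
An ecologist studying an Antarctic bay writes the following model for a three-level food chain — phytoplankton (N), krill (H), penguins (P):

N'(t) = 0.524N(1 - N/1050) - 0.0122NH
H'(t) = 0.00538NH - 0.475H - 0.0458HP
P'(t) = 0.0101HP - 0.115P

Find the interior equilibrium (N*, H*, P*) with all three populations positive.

N* ≈ 772, H* ≈ 11.4, P* ≈ 80.3

From dP/dt = 0: 0.0101H* = 0.115, so H* = 11.4.
From dN/dt = 0: 0.524(1 - N*/1050) = 0.0122·11.4, giving N* = 1050·(1 - 0.265) = 772.
From dH/dt = 0: 0.00538·772 - 0.475 = 0.0458P*, so P* = 3.68/0.0458 = 80.3.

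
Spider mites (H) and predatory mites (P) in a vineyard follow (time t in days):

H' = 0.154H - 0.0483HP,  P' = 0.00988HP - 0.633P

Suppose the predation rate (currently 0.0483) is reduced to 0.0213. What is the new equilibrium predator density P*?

P* ≈ 7.23

At the interior fixed point, setting dH/dt = 0 with H > 0 fixes P* = (prey growth rate)/(HP coefficient) — independent of the other coefficients.
With the change, P* = 0.154/0.0213 = 7.23; it rises from 3.19.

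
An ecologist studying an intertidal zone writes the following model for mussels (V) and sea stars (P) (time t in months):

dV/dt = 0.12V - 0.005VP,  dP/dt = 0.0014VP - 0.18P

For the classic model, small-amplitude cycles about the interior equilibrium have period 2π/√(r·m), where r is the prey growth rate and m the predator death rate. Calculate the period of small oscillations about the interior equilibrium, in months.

T ≈ 42.8 months

Here r = 0.12 and m = 0.18, so r·m = 0.0216.
ω = √0.0216 = 0.147 per month, hence T = 2π/ω ≈ 42.8 months.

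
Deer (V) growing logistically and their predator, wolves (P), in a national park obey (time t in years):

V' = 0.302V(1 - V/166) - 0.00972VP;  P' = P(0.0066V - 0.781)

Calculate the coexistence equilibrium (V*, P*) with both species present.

V* ≈ 118, P* ≈ 8.92

From dP/dt = 0 with P > 0: 0.0066V* = 0.781, so V* = 118.
Substitute into dV/dt = 0: 0.302(1 - 118/166) = 0.00972P*.
The bracket is 0.287, giving P* = 0.0867/0.00972 = 8.92.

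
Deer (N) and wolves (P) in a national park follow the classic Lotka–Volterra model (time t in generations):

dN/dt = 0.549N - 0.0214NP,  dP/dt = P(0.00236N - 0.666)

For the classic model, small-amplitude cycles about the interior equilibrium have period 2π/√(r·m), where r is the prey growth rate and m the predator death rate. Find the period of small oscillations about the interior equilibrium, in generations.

T ≈ 10.4 generations

Here r = 0.549 and m = 0.666, so r·m = 0.366.
ω = √0.366 = 0.605 per generation, hence T = 2π/ω ≈ 10.4 generations.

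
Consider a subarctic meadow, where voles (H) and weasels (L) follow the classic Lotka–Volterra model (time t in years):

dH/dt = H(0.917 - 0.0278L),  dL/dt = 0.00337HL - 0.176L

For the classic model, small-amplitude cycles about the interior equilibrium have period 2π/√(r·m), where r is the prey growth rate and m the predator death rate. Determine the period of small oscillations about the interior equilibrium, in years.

Here r = 0.917 and m = 0.176, so r·m = 0.161.
ω = √0.161 = 0.402 per year, hence T = 2π/ω ≈ 15.6 years.

T ≈ 15.6 years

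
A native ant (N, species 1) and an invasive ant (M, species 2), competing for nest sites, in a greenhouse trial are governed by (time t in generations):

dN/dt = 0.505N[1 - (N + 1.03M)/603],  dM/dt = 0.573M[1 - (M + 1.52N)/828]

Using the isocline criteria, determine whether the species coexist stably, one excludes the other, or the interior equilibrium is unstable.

unstable coexistence (outcome depends on initial conditions)

Compare the nullcline intercepts: K1/α12 = 603/1.03 = 585 < K2 = 828; K2/α21 = 828/1.52 = 545 < K1 = 603.
Since both are reversed, neither can invade when rare; the interior point is a saddle.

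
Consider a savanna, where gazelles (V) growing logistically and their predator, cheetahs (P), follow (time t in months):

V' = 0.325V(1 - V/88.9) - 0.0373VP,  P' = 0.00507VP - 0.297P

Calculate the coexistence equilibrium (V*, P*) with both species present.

V* ≈ 58.6, P* ≈ 2.97

From dP/dt = 0 with P > 0: 0.00507V* = 0.297, so V* = 58.6.
Substitute into dV/dt = 0: 0.325(1 - 58.6/88.9) = 0.0373P*.
The bracket is 0.341, giving P* = 0.111/0.0373 = 2.97.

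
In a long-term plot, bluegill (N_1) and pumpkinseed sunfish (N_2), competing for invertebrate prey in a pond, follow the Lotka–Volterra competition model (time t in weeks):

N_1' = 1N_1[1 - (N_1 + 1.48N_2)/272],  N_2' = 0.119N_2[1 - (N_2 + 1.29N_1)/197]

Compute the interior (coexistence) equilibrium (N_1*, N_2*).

N_1* ≈ 21.5, N_2* ≈ 169

Setting both brackets to zero gives the nullclines N_1 + 1.48N_2 = 272 and 1.29N_1 + N_2 = 197.
Substituting N_2 = 197 - 1.29N_1 into the first: N_1(1 - 1.48·1.29) = 272 - 1.48·197.
So N_1* = -19.6/-0.909 = 21.5, and then N_2* = 197 - 1.29·21.5 = 169.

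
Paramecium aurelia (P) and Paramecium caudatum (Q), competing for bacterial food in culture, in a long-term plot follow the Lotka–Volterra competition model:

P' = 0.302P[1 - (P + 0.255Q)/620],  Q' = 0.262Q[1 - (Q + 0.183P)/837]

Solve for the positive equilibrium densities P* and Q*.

P* ≈ 426, Q* ≈ 759

Setting both brackets to zero gives the nullclines P + 0.255Q = 620 and 0.183P + Q = 837.
Substituting Q = 837 - 0.183P into the first: P(1 - 0.255·0.183) = 620 - 0.255·837.
So P* = 407/0.953 = 426, and then Q* = 837 - 0.183·426 = 759.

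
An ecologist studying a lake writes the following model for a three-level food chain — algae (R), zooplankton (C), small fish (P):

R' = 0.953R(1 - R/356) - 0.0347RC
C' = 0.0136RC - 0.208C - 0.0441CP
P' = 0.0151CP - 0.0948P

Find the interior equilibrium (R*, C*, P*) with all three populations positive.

From dP/dt = 0: 0.0151C* = 0.0948, so C* = 6.28.
From dR/dt = 0: 0.953(1 - R*/356) = 0.0347·6.28, giving R* = 356·(1 - 0.229) = 275.
From dC/dt = 0: 0.0136·275 - 0.208 = 0.0441P*, so P* = 3.53/0.0441 = 80.

R* ≈ 275, C* ≈ 6.28, P* ≈ 80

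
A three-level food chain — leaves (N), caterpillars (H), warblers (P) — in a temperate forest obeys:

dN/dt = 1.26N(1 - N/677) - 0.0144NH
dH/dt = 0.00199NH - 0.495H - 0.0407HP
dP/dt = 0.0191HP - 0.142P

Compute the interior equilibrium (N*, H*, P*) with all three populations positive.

From dP/dt = 0: 0.0191H* = 0.142, so H* = 7.43.
From dN/dt = 0: 1.26(1 - N*/677) = 0.0144·7.43, giving N* = 677·(1 - 0.085) = 619.
From dH/dt = 0: 0.00199·619 - 0.495 = 0.0407P*, so P* = 0.738/0.0407 = 18.1.

N* ≈ 619, H* ≈ 7.43, P* ≈ 18.1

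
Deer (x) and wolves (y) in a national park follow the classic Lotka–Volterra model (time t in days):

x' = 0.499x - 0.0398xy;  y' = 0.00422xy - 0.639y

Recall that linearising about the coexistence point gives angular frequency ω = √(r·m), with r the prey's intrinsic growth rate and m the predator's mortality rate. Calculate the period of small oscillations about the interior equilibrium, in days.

T ≈ 11.1 days

Here r = 0.499 and m = 0.639, so r·m = 0.319.
ω = √0.319 = 0.565 per day, hence T = 2π/ω ≈ 11.1 days.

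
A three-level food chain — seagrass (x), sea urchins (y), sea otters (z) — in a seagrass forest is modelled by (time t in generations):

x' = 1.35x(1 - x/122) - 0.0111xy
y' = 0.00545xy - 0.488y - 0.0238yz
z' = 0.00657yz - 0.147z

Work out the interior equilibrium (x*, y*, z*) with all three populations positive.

x* ≈ 99.6, y* ≈ 22.4, z* ≈ 2.29

From dz/dt = 0: 0.00657y* = 0.147, so y* = 22.4.
From dx/dt = 0: 1.35(1 - x*/122) = 0.0111·22.4, giving x* = 122·(1 - 0.184) = 99.6.
From dy/dt = 0: 0.00545·99.6 - 0.488 = 0.0238z*, so z* = 0.0546/0.0238 = 2.29.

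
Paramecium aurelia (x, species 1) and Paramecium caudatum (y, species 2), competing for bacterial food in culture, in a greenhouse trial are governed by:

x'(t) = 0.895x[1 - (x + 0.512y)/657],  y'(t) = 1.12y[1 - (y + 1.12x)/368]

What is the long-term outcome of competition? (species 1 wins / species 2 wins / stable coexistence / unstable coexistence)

Compare the nullcline intercepts: K1/α12 = 657/0.512 = 1280 > K2 = 368; K2/α21 = 368/1.12 = 329 < K1 = 657.
Since the inequalities point opposite ways, species 1 can invade but species 2 cannot.

species 1 excludes species 2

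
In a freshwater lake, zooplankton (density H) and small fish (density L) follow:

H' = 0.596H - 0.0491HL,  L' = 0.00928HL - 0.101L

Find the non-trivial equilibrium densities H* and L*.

Set dL/dt = 0 with L > 0: 0.00928H - 0.101 = 0, so H* = 0.101/0.00928 = 10.9.
Set dH/dt = 0 with H > 0: 0.596 - 0.0491L = 0, so L* = 0.596/0.0491 = 12.1.

H* ≈ 10.9, L* ≈ 12.1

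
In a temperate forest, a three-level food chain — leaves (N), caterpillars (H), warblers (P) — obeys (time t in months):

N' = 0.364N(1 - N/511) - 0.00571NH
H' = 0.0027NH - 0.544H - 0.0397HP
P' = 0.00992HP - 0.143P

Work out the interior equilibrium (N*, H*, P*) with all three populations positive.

From dP/dt = 0: 0.00992H* = 0.143, so H* = 14.4.
From dN/dt = 0: 0.364(1 - N*/511) = 0.00571·14.4, giving N* = 511·(1 - 0.226) = 395.
From dH/dt = 0: 0.0027·395 - 0.544 = 0.0397P*, so P* = 0.524/0.0397 = 13.2.

N* ≈ 395, H* ≈ 14.4, P* ≈ 13.2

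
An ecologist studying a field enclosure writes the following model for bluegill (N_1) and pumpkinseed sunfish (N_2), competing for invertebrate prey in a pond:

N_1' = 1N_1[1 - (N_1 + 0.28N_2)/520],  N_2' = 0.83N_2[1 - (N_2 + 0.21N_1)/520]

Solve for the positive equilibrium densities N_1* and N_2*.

N_1* ≈ 398, N_2* ≈ 436

Setting both brackets to zero gives the nullclines N_1 + 0.28N_2 = 520 and 0.21N_1 + N_2 = 520.
Substituting N_2 = 520 - 0.21N_1 into the first: N_1(1 - 0.28·0.21) = 520 - 0.28·520.
So N_1* = 374/0.941 = 398, and then N_2* = 520 - 0.21·398 = 436.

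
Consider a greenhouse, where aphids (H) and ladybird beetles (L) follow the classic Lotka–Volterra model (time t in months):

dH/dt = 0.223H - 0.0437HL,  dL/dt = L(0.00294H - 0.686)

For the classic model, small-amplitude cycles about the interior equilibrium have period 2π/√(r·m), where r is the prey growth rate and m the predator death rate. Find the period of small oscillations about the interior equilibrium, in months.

T ≈ 16.1 months

Here r = 0.223 and m = 0.686, so r·m = 0.153.
ω = √0.153 = 0.391 per month, hence T = 2π/ω ≈ 16.1 months.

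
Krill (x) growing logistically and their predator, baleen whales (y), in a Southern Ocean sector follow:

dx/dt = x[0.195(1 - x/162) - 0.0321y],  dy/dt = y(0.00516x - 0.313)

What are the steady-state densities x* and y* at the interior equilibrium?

x* ≈ 60.7, y* ≈ 3.8

From dy/dt = 0 with y > 0: 0.00516x* = 0.313, so x* = 60.7.
Substitute into dx/dt = 0: 0.195(1 - 60.7/162) = 0.0321y*.
The bracket is 0.626, giving y* = 0.122/0.0321 = 3.8.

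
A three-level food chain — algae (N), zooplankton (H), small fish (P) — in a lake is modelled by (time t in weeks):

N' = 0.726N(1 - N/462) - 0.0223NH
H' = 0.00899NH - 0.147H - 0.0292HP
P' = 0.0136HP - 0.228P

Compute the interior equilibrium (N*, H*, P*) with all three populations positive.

From dP/dt = 0: 0.0136H* = 0.228, so H* = 16.8.
From dN/dt = 0: 0.726(1 - N*/462) = 0.0223·16.8, giving N* = 462·(1 - 0.515) = 224.
From dH/dt = 0: 0.00899·224 - 0.147 = 0.0292P*, so P* = 1.87/0.0292 = 64.

N* ≈ 224, H* ≈ 16.8, P* ≈ 64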